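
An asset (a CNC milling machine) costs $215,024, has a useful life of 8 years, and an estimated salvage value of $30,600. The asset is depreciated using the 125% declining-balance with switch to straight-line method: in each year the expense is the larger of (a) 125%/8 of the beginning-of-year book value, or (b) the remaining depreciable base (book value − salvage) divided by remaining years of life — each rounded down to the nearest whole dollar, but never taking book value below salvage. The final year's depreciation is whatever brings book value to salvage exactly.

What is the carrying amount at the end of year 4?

Depreciable base = $215,024 − $30,600 = $184,424.
Year 1: DB = ⌊$215,024 × 125%/8⌋ = $33,597; SL = ⌊$184,424/8⌋ = $23,053 → take DB $33,597. Book value $181,427.
Year 2: DB = ⌊$181,427 × 125%/8⌋ = $28,347; SL = ⌊$150,827/7⌋ = $21,546 → take DB $28,347. Book value $153,080.
Year 3: DB = ⌊$153,080 × 125%/8⌋ = $23,918; SL = ⌊$122,480/6⌋ = $20,413 → take DB $23,918. Book value $129,162.
Year 4: DB = ⌊$129,162 × 125%/8⌋ = $20,181; SL = ⌊$98,562/5⌋ = $19,712 → take DB $20,181. Book value $108,981.

$108,981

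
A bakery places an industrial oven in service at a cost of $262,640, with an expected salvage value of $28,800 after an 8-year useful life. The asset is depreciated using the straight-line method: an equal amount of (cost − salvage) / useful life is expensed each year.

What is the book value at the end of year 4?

Depreciable base = $262,640 − $28,800 = $233,840.
Annual expense = $233,840 / 8 = $29,230.
End of year 1: book value $233,410.
End of year 2: book value $204,180.
End of year 3: book value $174,950.
End of year 4: book value $145,720.

$145,720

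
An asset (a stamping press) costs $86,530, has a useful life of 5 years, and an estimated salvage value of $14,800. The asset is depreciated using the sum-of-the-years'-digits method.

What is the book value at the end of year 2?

Depreciable base = $86,530 − $14,800 = $71,730.
Sum of the years' digits = 5+4+3+2+1 = 15.
Year 1: $71,730 × 5/15 = $23,910. Book value $62,620.
Year 2: $71,730 × 4/15 = $19,128. Book value $43,492.

$43,492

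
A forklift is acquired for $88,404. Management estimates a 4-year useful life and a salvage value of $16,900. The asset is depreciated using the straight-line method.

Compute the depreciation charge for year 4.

Depreciable base = $88,404 − $16,900 = $71,504.
Annual expense = $71,504 / 4 = $17,876.

$17,876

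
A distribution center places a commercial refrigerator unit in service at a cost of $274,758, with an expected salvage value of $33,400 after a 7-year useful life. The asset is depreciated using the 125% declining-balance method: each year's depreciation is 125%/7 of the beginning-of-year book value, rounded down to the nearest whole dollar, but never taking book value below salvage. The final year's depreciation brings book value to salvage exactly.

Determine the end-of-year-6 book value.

$84,407

Depreciable base = $274,758 − $33,400 = $241,358.
Year 1: ⌊$274,758 × 125%/7⌋ = $49,063. Book value $225,695.
Year 2: ⌊$225,695 × 125%/7⌋ = $40,302. Book value $185,393.
Year 3: ⌊$185,393 × 125%/7⌋ = $33,105. Book value $152,288.
Year 4: ⌊$152,288 × 125%/7⌋ = $27,194. Book value $125,094.
Year 5: ⌊$125,094 × 125%/7⌋ = $22,338. Book value $102,756.
Year 6: ⌊$102,756 × 125%/7⌋ = $18,349. Book value $84,407.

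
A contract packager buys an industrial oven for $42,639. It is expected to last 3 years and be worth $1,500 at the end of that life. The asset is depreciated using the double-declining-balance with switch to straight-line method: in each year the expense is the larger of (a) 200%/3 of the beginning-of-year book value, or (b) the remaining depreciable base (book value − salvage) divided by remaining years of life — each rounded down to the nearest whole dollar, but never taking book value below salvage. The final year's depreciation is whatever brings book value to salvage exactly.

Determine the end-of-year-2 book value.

Depreciable base = $42,639 − $1,500 = $41,139.
Year 1: DB = ⌊$42,639 × 200%/3⌋ = $28,426; SL = ⌊$41,139/3⌋ = $13,713 → take DB $28,426. Book value $14,213.
Year 2: DB = ⌊$14,213 × 200%/3⌋ = $9,475; SL = ⌊$12,713/2⌋ = $6,356 → take DB $9,475. Book value $4,738.

$4,738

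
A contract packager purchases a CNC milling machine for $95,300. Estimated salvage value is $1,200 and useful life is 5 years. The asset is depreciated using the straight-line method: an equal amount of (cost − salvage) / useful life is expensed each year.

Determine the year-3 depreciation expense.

Depreciable base = $95,300 − $1,200 = $94,100.
Annual expense = $94,100 / 5 = $18,820.

$18,820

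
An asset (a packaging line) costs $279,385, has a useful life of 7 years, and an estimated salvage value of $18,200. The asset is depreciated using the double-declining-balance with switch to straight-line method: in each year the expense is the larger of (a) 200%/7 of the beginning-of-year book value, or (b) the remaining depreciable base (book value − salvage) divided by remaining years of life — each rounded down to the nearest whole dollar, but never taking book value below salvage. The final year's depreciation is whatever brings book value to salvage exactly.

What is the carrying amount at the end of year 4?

Depreciable base = $279,385 − $18,200 = $261,185.
Year 1: DB = ⌊$279,385 × 200%/7⌋ = $79,824; SL = ⌊$261,185/7⌋ = $37,312 → take DB $79,824. Book value $199,561.
Year 2: DB = ⌊$199,561 × 200%/7⌋ = $57,017; SL = ⌊$181,361/6⌋ = $30,226 → take DB $57,017. Book value $142,544.
Year 3: DB = ⌊$142,544 × 200%/7⌋ = $40,726; SL = ⌊$124,344/5⌋ = $24,868 → take DB $40,726. Book value $101,818.
Year 4: DB = ⌊$101,818 × 200%/7⌋ = $29,090; SL = ⌊$83,618/4⌋ = $20,904 → take DB $29,090. Book value $72,728.

$72,728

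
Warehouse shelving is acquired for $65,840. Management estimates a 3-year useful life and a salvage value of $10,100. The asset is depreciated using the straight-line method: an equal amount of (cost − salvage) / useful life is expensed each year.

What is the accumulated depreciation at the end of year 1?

Depreciable base = $65,840 − $10,100 = $55,740.
Annual expense = $55,740 / 3 = $18,580.
End of year 1: book value $47,260.
Accumulated through year 1 = $65,840 − $47,260 = $18,580.

$18,580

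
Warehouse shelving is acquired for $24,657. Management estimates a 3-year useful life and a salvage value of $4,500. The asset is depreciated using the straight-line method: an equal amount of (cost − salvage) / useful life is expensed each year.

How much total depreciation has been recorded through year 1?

Depreciable base = $24,657 − $4,500 = $20,157.
Annual expense = $20,157 / 3 = $6,719.
End of year 1: book value $17,938.
Accumulated through year 1 = $24,657 − $17,938 = $6,719.

$6,719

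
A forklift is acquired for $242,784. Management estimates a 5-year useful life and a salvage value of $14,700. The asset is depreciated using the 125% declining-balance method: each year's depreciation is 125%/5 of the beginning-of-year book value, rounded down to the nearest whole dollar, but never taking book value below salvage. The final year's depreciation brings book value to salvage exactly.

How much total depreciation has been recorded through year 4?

Depreciable base = $242,784 − $14,700 = $228,084.
Year 1: ⌊$242,784 × 125%/5⌋ = $60,696. Book value $182,088.
Year 2: ⌊$182,088 × 125%/5⌋ = $45,522. Book value $136,566.
Year 3: ⌊$136,566 × 125%/5⌋ = $34,141. Book value $102,425.
Year 4: ⌊$102,425 × 125%/5⌋ = $25,606. Book value $76,819.
Accumulated through year 4 = $242,784 − $76,819 = $165,965.

$165,965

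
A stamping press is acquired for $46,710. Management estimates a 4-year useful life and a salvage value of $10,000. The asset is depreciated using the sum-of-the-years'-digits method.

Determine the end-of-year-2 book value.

$21,013

Depreciable base = $46,710 − $10,000 = $36,710.
Sum of the years' digits = 4+3+2+1 = 10.
Year 1: $36,710 × 4/10 = $14,684. Book value $32,026.
Year 2: $36,710 × 3/10 = $11,013. Book value $21,013.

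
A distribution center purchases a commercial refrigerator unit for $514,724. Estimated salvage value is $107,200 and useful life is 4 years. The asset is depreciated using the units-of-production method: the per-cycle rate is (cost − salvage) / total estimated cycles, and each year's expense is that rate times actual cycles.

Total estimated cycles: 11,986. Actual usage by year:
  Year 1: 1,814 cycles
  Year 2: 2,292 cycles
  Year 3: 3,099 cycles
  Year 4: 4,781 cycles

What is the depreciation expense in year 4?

Depreciable base = $514,724 − $107,200 = $407,524.
Rate = $407,524 / 11,986 cycles = $34 per cycle.
Year 1: 1,814 × $34 = $61,676. Book value $453,048.
Year 2: 2,292 × $34 = $77,928. Book value $375,120.
Year 3: 3,099 × $34 = $105,366. Book value $269,754.
Year 4: 4,781 × $34 = $162,554. Book value $107,200.

$162,554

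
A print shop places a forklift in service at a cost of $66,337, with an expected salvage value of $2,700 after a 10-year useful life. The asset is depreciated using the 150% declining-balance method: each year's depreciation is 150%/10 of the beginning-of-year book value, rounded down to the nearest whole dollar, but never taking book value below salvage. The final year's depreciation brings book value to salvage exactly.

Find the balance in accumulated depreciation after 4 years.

Depreciable base = $66,337 − $2,700 = $63,637.
Year 1: ⌊$66,337 × 150%/10⌋ = $9,950. Book value $56,387.
Year 2: ⌊$56,387 × 150%/10⌋ = $8,458. Book value $47,929.
Year 3: ⌊$47,929 × 150%/10⌋ = $7,189. Book value $40,740.
Year 4: ⌊$40,740 × 150%/10⌋ = $6,111. Book value $34,629.
Accumulated through year 4 = $66,337 − $34,629 = $31,708.

$31,708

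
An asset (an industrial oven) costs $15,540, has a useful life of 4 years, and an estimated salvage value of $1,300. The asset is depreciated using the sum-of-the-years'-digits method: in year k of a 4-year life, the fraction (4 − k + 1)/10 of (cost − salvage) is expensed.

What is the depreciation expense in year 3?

Depreciable base = $15,540 − $1,300 = $14,240.
Sum of the years' digits = 4+3+2+1 = 10.
Year 1: $14,240 × 4/10 = $5,696. Book value $9,844.
Year 2: $14,240 × 3/10 = $4,272. Book value $5,572.
Year 3: $14,240 × 2/10 = $2,848. Book value $2,724.

$2,848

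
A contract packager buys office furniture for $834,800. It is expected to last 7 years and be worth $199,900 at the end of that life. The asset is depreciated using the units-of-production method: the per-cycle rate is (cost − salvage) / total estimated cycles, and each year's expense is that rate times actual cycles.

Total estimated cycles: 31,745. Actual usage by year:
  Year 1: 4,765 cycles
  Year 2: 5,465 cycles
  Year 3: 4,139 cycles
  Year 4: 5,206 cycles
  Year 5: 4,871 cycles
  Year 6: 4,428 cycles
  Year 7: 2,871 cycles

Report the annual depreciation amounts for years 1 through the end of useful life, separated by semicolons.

Depreciable base = $834,800 − $199,900 = $634,900.
Rate = $634,900 / 31,745 cycles = $20 per cycle.
Year 1: 4,765 × $20 = $95,300. Book value $739,500.
Year 2: 5,465 × $20 = $109,300. Book value $630,200.
Year 3: 4,139 × $20 = $82,780. Book value $547,420.
Year 4: 5,206 × $20 = $104,120. Book value $443,300.
Year 5: 4,871 × $20 = $97,420. Book value $345,880.
Year 6: 4,428 × $20 = $88,560. Book value $257,320.
Year 7: 2,871 × $20 = $57,420. Book value $199,900.

$95,300; $109,300; $82,780; $104,120; $97,420; $88,560; $57,420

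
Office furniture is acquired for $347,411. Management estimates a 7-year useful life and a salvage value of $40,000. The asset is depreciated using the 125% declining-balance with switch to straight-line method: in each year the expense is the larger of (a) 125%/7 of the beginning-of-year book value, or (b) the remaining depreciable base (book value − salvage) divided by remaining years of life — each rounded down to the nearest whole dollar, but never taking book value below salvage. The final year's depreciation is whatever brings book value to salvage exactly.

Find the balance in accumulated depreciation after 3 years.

$154,855

Depreciable base = $347,411 − $40,000 = $307,411.
Year 1: DB = ⌊$347,411 × 125%/7⌋ = $62,037; SL = ⌊$307,411/7⌋ = $43,915 → take DB $62,037. Book value $285,374.
Year 2: DB = ⌊$285,374 × 125%/7⌋ = $50,959; SL = ⌊$245,374/6⌋ = $40,895 → take DB $50,959. Book value $234,415.
Year 3: DB = ⌊$234,415 × 125%/7⌋ = $41,859; SL = ⌊$194,415/5⌋ = $38,883 → take DB $41,859. Book value $192,556.
Accumulated through year 3 = $347,411 − $192,556 = $154,855.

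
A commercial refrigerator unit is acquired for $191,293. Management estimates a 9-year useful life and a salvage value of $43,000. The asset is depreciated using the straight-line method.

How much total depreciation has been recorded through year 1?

$16,477

Depreciable base = $191,293 − $43,000 = $148,293.
Annual expense = $148,293 / 9 = $16,477.
End of year 1: book value $174,816.
Accumulated through year 1 = $191,293 − $174,816 = $16,477.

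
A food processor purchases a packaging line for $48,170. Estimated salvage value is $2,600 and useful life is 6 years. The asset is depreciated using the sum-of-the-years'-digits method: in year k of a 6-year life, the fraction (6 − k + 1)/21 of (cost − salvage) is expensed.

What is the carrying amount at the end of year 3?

$15,620

Depreciable base = $48,170 − $2,600 = $45,570.
Sum of the years' digits = 6+5+4+3+2+1 = 21.
Year 1: $45,570 × 6/21 = $13,020. Book value $35,150.
Year 2: $45,570 × 5/21 = $10,850. Book value $24,300.
Year 3: $45,570 × 4/21 = $8,680. Book value $15,620.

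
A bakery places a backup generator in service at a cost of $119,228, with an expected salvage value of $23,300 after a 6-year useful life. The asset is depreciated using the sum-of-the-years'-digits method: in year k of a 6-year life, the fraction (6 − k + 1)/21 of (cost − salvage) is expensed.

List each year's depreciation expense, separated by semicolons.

$27,408; $22,840; $18,272; $13,704; $9,136; $4,568

Depreciable base = $119,228 − $23,300 = $95,928.
Sum of the years' digits = 6+5+4+3+2+1 = 21.
Year 1: $95,928 × 6/21 = $27,408. Book value $91,820.
Year 2: $95,928 × 5/21 = $22,840. Book value $68,980.
Year 3: $95,928 × 4/21 = $18,272. Book value $50,708.
Year 4: $95,928 × 3/21 = $13,704. Book value $37,004.
Year 5: $95,928 × 2/21 = $9,136. Book value $27,868.
Year 6: $95,928 × 1/21 = $4,568. Book value $23,300.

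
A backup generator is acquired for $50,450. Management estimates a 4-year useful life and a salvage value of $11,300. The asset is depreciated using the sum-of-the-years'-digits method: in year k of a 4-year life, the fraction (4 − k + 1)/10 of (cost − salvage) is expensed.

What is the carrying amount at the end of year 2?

Depreciable base = $50,450 − $11,300 = $39,150.
Sum of the years' digits = 4+3+2+1 = 10.
Year 1: $39,150 × 4/10 = $15,660. Book value $34,790.
Year 2: $39,150 × 3/10 = $11,745. Book value $23,045.

$23,045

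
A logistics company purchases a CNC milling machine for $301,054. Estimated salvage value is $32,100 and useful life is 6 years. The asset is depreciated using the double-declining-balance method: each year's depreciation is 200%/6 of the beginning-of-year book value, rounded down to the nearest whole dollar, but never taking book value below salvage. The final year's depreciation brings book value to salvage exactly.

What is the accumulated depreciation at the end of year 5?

Depreciable base = $301,054 − $32,100 = $268,954.
Year 1: ⌊$301,054 × 200%/6⌋ = $100,351. Book value $200,703.
Year 2: ⌊$200,703 × 200%/6⌋ = $66,901. Book value $133,802.
Year 3: ⌊$133,802 × 200%/6⌋ = $44,600. Book value $89,202.
Year 4: ⌊$89,202 × 200%/6⌋ = $29,734. Book value $59,468.
Year 5: ⌊$59,468 × 200%/6⌋ = $19,822. Book value $39,646.
Accumulated through year 5 = $301,054 − $39,646 = $261,408.

$261,408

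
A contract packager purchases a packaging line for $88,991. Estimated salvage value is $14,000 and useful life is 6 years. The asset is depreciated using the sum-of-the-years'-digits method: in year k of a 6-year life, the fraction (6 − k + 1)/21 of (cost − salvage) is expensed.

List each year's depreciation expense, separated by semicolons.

Depreciable base = $88,991 − $14,000 = $74,991.
Sum of the years' digits = 6+5+4+3+2+1 = 21.
Year 1: $74,991 × 6/21 = $21,426. Book value $67,565.
Year 2: $74,991 × 5/21 = $17,855. Book value $49,710.
Year 3: $74,991 × 4/21 = $14,284. Book value $35,426.
Year 4: $74,991 × 3/21 = $10,713. Book value $24,713.
Year 5: $74,991 × 2/21 = $7,142. Book value $17,571.
Year 6: $74,991 × 1/21 = $3,571. Book value $14,000.

$21,426; $17,855; $14,284; $10,713; $7,142; $3,571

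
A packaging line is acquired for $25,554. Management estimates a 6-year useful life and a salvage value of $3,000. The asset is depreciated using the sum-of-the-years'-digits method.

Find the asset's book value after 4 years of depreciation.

Depreciable base = $25,554 − $3,000 = $22,554.
Sum of the years' digits = 6+5+4+3+2+1 = 21.
Year 1: $22,554 × 6/21 = $6,444. Book value $19,110.
Year 2: $22,554 × 5/21 = $5,370. Book value $13,740.
Year 3: $22,554 × 4/21 = $4,296. Book value $9,444.
Year 4: $22,554 × 3/21 = $3,222. Book value $6,222.

$6,222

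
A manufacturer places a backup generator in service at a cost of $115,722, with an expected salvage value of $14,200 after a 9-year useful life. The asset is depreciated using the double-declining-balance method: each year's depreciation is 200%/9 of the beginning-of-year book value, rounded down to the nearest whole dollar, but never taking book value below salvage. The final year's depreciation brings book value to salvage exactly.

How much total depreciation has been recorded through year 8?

$100,223

Depreciable base = $115,722 − $14,200 = $101,522.
Year 1: ⌊$115,722 × 200%/9⌋ = $25,716. Book value $90,006.
Year 2: ⌊$90,006 × 200%/9⌋ = $20,001. Book value $70,005.
Year 3: ⌊$70,005 × 200%/9⌋ = $15,556. Book value $54,449.
Year 4: ⌊$54,449 × 200%/9⌋ = $12,099. Book value $42,350.
Year 5: ⌊$42,350 × 200%/9⌋ = $9,411. Book value $32,939.
Year 6: ⌊$32,939 × 200%/9⌋ = $7,319. Book value $25,620.
Year 7: ⌊$25,620 × 200%/9⌋ = $5,693. Book value $19,927.
Year 8: ⌊$19,927 × 200%/9⌋ = $4,428. Book value $15,499.
Accumulated through year 8 = $115,722 − $15,499 = $100,223.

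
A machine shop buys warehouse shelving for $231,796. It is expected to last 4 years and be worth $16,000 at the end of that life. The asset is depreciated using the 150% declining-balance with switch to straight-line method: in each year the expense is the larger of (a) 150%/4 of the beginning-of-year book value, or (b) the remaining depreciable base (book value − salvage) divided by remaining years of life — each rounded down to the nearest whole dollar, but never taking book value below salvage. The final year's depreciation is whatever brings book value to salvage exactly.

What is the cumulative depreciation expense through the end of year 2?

Depreciable base = $231,796 − $16,000 = $215,796.
Year 1: DB = ⌊$231,796 × 150%/4⌋ = $86,923; SL = ⌊$215,796/4⌋ = $53,949 → take DB $86,923. Book value $144,873.
Year 2: DB = ⌊$144,873 × 150%/4⌋ = $54,327; SL = ⌊$128,873/3⌋ = $42,957 → take DB $54,327. Book value $90,546.
Accumulated through year 2 = $231,796 − $90,546 = $141,250.

$141,250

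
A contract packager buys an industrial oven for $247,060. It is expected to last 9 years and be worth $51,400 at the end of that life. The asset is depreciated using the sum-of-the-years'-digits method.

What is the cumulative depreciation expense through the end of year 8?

$191,312

Depreciable base = $247,060 − $51,400 = $195,660.
Sum of the years' digits = 9+8+7+6+5+4+3+2+1 = 45.
Year 1: $195,660 × 9/45 = $39,132. Book value $207,928.
Year 2: $195,660 × 8/45 = $34,784. Book value $173,144.
Year 3: $195,660 × 7/45 = $30,436. Book value $142,708.
Year 4: $195,660 × 6/45 = $26,088. Book value $116,620.
Year 5: $195,660 × 5/45 = $21,740. Book value $94,880.
Year 6: $195,660 × 4/45 = $17,392. Book value $77,488.
Year 7: $195,660 × 3/45 = $13,044. Book value $64,444.
Year 8: $195,660 × 2/45 = $8,696. Book value $55,748.
Accumulated through year 8 = $247,060 − $55,748 = $191,312.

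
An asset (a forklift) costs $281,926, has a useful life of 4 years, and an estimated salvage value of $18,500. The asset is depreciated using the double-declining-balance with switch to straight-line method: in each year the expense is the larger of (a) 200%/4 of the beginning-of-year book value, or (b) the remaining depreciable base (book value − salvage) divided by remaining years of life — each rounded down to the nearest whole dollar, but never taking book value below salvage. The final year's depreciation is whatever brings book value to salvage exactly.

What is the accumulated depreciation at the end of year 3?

Depreciable base = $281,926 − $18,500 = $263,426.
Year 1: DB = ⌊$281,926 × 200%/4⌋ = $140,963; SL = ⌊$263,426/4⌋ = $65,856 → take DB $140,963. Book value $140,963.
Year 2: DB = ⌊$140,963 × 200%/4⌋ = $70,481; SL = ⌊$122,463/3⌋ = $40,821 → take DB $70,481. Book value $70,482.
Year 3: DB = ⌊$70,482 × 200%/4⌋ = $35,241; SL = ⌊$51,982/2⌋ = $25,991 → take DB $35,241. Book value $35,241.
Accumulated through year 3 = $281,926 − $35,241 = $246,685.

$246,685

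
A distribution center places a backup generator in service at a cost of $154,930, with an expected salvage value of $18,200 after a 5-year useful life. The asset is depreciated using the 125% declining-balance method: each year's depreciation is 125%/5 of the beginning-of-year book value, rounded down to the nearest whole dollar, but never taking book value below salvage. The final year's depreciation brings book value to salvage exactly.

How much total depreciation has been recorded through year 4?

Depreciable base = $154,930 − $18,200 = $136,730.
Year 1: ⌊$154,930 × 125%/5⌋ = $38,732. Book value $116,198.
Year 2: ⌊$116,198 × 125%/5⌋ = $29,049. Book value $87,149.
Year 3: ⌊$87,149 × 125%/5⌋ = $21,787. Book value $65,362.
Year 4: ⌊$65,362 × 125%/5⌋ = $16,340. Book value $49,022.
Accumulated through year 4 = $154,930 − $49,022 = $105,908.

$105,908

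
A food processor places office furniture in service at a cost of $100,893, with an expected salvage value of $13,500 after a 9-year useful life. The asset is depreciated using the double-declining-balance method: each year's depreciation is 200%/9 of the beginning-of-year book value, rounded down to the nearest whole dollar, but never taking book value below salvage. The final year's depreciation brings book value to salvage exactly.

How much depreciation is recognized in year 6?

$6,381

Depreciable base = $100,893 − $13,500 = $87,393.
Year 1: ⌊$100,893 × 200%/9⌋ = $22,420. Book value $78,473.
Year 2: ⌊$78,473 × 200%/9⌋ = $17,438. Book value $61,035.
Year 3: ⌊$61,035 × 200%/9⌋ = $13,563. Book value $47,472.
Year 4: ⌊$47,472 × 200%/9⌋ = $10,549. Book value $36,923.
Year 5: ⌊$36,923 × 200%/9⌋ = $8,205. Book value $28,718.
Year 6: ⌊$28,718 × 200%/9⌋ = $6,381. Book value $22,337.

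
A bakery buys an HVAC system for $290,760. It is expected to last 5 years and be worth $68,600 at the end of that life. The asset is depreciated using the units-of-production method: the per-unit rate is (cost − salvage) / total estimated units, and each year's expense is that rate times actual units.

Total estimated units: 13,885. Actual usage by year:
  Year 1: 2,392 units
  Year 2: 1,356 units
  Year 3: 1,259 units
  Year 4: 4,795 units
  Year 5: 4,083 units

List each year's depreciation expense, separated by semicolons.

Depreciable base = $290,760 − $68,600 = $222,160.
Rate = $222,160 / 13,885 units = $16 per unit.
Year 1: 2,392 × $16 = $38,272. Book value $252,488.
Year 2: 1,356 × $16 = $21,696. Book value $230,792.
Year 3: 1,259 × $16 = $20,144. Book value $210,648.
Year 4: 4,795 × $16 = $76,720. Book value $133,928.
Year 5: 4,083 × $16 = $65,328. Book value $68,600.

$38,272; $21,696; $20,144; $76,720; $65,328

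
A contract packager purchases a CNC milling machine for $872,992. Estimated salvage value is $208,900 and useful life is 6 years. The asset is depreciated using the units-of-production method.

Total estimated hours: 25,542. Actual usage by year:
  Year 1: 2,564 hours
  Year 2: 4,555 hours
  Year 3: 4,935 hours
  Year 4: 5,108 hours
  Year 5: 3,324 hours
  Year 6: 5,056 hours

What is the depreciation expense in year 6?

Depreciable base = $872,992 − $208,900 = $664,092.
Rate = $664,092 / 25,542 hours = $26 per hour.
Year 1: 2,564 × $26 = $66,664. Book value $806,328.
Year 2: 4,555 × $26 = $118,430. Book value $687,898.
Year 3: 4,935 × $26 = $128,310. Book value $559,588.
Year 4: 5,108 × $26 = $132,808. Book value $426,780.
Year 5: 3,324 × $26 = $86,424. Book value $340,356.
Year 6: 5,056 × $26 = $131,456. Book value $208,900.

$131,456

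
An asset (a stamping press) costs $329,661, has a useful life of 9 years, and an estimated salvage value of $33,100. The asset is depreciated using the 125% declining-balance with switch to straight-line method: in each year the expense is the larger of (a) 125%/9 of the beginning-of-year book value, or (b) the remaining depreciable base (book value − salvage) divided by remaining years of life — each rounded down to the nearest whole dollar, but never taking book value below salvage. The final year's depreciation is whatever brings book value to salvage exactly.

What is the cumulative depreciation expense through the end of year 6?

Depreciable base = $329,661 − $33,100 = $296,561.
Year 1: DB = ⌊$329,661 × 125%/9⌋ = $45,786; SL = ⌊$296,561/9⌋ = $32,951 → take DB $45,786. Book value $283,875.
Year 2: DB = ⌊$283,875 × 125%/9⌋ = $39,427; SL = ⌊$250,775/8⌋ = $31,346 → take DB $39,427. Book value $244,448.
Year 3: DB = ⌊$244,448 × 125%/9⌋ = $33,951; SL = ⌊$211,348/7⌋ = $30,192 → take DB $33,951. Book value $210,497.
Year 4: DB = ⌊$210,497 × 125%/9⌋ = $29,235; SL = ⌊$177,397/6⌋ = $29,566 → take SL $29,566. Book value $180,931.
Year 5: DB = ⌊$180,931 × 125%/9⌋ = $25,129; SL = ⌊$147,831/5⌋ = $29,566 → take SL $29,566. Book value $151,365.
Year 6: DB = ⌊$151,365 × 125%/9⌋ = $21,022; SL = ⌊$118,265/4⌋ = $29,566 → take SL $29,566. Book value $121,799.
Accumulated through year 6 = $329,661 − $121,799 = $207,862.

$207,862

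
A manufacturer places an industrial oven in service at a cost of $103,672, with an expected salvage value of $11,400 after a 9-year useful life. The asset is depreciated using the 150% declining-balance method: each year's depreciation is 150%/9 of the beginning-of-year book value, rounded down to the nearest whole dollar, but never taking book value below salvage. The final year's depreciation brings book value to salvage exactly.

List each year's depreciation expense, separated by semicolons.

Depreciable base = $103,672 − $11,400 = $92,272.
Year 1: ⌊$103,672 × 150%/9⌋ = $17,278. Book value $86,394.
Year 2: ⌊$86,394 × 150%/9⌋ = $14,399. Book value $71,995.
Year 3: ⌊$71,995 × 150%/9⌋ = $11,999. Book value $59,996.
Year 4: ⌊$59,996 × 150%/9⌋ = $9,999. Book value $49,997.
Year 5: ⌊$49,997 × 150%/9⌋ = $8,332. Book value $41,665.
Year 6: ⌊$41,665 × 150%/9⌋ = $6,944. Book value $34,721.
Year 7: ⌊$34,721 × 150%/9⌋ = $5,786. Book value $28,935.
Year 8: ⌊$28,935 × 150%/9⌋ = $4,822. Book value $24,113.
Year 9 (final): $24,113 − $11,400 = $12,713. Book value $11,400.

$17,278; $14,399; $11,999; $9,999; $8,332; $6,944; $5,786; $4,822; $12,713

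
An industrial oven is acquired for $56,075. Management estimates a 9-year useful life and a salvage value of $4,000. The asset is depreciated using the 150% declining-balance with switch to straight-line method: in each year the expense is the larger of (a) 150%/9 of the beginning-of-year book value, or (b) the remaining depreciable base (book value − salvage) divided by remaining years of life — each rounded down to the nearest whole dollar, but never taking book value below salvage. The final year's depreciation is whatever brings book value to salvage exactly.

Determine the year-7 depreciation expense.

Depreciable base = $56,075 − $4,000 = $52,075.
Year 1: DB = ⌊$56,075 × 150%/9⌋ = $9,345; SL = ⌊$52,075/9⌋ = $5,786 → take DB $9,345. Book value $46,730.
Year 2: DB = ⌊$46,730 × 150%/9⌋ = $7,788; SL = ⌊$42,730/8⌋ = $5,341 → take DB $7,788. Book value $38,942.
Year 3: DB = ⌊$38,942 × 150%/9⌋ = $6,490; SL = ⌊$34,942/7⌋ = $4,991 → take DB $6,490. Book value $32,452.
Year 4: DB = ⌊$32,452 × 150%/9⌋ = $5,408; SL = ⌊$28,452/6⌋ = $4,742 → take DB $5,408. Book value $27,044.
Year 5: DB = ⌊$27,044 × 150%/9⌋ = $4,507; SL = ⌊$23,044/5⌋ = $4,608 → take SL $4,608. Book value $22,436.
Year 6: DB = ⌊$22,436 × 150%/9⌋ = $3,739; SL = ⌊$18,436/4⌋ = $4,609 → take SL $4,609. Book value $17,827.
Year 7: DB = ⌊$17,827 × 150%/9⌋ = $2,971; SL = ⌊$13,827/3⌋ = $4,609 → take SL $4,609. Book value $13,218.

$4,609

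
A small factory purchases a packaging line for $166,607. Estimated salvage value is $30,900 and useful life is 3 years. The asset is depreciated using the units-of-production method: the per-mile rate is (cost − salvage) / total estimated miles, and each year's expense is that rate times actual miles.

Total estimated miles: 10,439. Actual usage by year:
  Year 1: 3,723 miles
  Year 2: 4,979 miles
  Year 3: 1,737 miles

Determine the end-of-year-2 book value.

Depreciable base = $166,607 − $30,900 = $135,707.
Rate = $135,707 / 10,439 miles = $13 per mile.
Year 1: 3,723 × $13 = $48,399. Book value $118,208.
Year 2: 4,979 × $13 = $64,727. Book value $53,481.

$53,481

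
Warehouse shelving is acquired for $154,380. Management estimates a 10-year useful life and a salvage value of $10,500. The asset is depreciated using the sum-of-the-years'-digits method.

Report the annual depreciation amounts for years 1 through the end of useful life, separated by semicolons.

Depreciable base = $154,380 − $10,500 = $143,880.
Sum of the years' digits = 10+9+8+7+6+5+4+3+2+1 = 55.
Year 1: $143,880 × 10/55 = $26,160. Book value $128,220.
Year 2: $143,880 × 9/55 = $23,544. Book value $104,676.
Year 3: $143,880 × 8/55 = $20,928. Book value $83,748.
Year 4: $143,880 × 7/55 = $18,312. Book value $65,436.
Year 5: $143,880 × 6/55 = $15,696. Book value $49,740.
Year 6: $143,880 × 5/55 = $13,080. Book value $36,660.
Year 7: $143,880 × 4/55 = $10,464. Book value $26,196.
Year 8: $143,880 × 3/55 = $7,848. Book value $18,348.
Year 9: $143,880 × 2/55 = $5,232. Book value $13,116.
Year 10: $143,880 × 1/55 = $2,616. Book value $10,500.

$26,160; $23,544; $20,928; $18,312; $15,696; $13,080; $10,464; $7,848; $5,232; $2,616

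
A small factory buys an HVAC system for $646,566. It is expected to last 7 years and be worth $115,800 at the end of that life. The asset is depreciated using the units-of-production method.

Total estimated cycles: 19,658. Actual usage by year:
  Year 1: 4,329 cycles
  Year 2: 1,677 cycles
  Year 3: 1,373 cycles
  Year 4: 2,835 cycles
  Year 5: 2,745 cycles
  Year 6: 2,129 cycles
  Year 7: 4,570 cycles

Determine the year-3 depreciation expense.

$37,071

Depreciable base = $646,566 − $115,800 = $530,766.
Rate = $530,766 / 19,658 cycles = $27 per cycle.
Year 1: 4,329 × $27 = $116,883. Book value $529,683.
Year 2: 1,677 × $27 = $45,279. Book value $484,404.
Year 3: 1,373 × $27 = $37,071. Book value $447,333.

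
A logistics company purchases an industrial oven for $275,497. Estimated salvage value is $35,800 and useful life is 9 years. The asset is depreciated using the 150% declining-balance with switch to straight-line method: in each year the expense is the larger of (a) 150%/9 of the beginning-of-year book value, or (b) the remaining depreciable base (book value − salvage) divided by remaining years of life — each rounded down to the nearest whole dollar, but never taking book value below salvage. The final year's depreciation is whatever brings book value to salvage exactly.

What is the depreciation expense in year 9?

Depreciable base = $275,497 − $35,800 = $239,697.
Year 1: DB = ⌊$275,497 × 150%/9⌋ = $45,916; SL = ⌊$239,697/9⌋ = $26,633 → take DB $45,916. Book value $229,581.
Year 2: DB = ⌊$229,581 × 150%/9⌋ = $38,263; SL = ⌊$193,781/8⌋ = $24,222 → take DB $38,263. Book value $191,318.
Year 3: DB = ⌊$191,318 × 150%/9⌋ = $31,886; SL = ⌊$155,518/7⌋ = $22,216 → take DB $31,886. Book value $159,432.
Year 4: DB = ⌊$159,432 × 150%/9⌋ = $26,572; SL = ⌊$123,632/6⌋ = $20,605 → take DB $26,572. Book value $132,860.
Year 5: DB = ⌊$132,860 × 150%/9⌋ = $22,143; SL = ⌊$97,060/5⌋ = $19,412 → take DB $22,143. Book value $110,717.
Year 6: DB = ⌊$110,717 × 150%/9⌋ = $18,452; SL = ⌊$74,917/4⌋ = $18,729 → take SL $18,729. Book value $91,988.
Year 7: DB = ⌊$91,988 × 150%/9⌋ = $15,331; SL = ⌊$56,188/3⌋ = $18,729 → take SL $18,729. Book value $73,259.
Year 8: DB = ⌊$73,259 × 150%/9⌋ = $12,209; SL = ⌊$37,459/2⌋ = $18,729 → take SL $18,729. Book value $54,530.
Year 9 (final): $54,530 − $35,800 = $18,730. Book value $35,800.

$18,730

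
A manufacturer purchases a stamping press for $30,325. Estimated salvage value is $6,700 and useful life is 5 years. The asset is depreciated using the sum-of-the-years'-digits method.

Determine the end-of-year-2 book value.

$16,150

Depreciable base = $30,325 − $6,700 = $23,625.
Sum of the years' digits = 5+4+3+2+1 = 15.
Year 1: $23,625 × 5/15 = $7,875. Book value $22,450.
Year 2: $23,625 × 4/15 = $6,300. Book value $16,150.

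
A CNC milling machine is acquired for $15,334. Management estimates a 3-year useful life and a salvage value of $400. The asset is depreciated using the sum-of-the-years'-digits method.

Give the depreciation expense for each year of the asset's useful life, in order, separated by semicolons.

Depreciable base = $15,334 − $400 = $14,934.
Sum of the years' digits = 3+2+1 = 6.
Year 1: $14,934 × 3/6 = $7,467. Book value $7,867.
Year 2: $14,934 × 2/6 = $4,978. Book value $2,889.
Year 3: $14,934 × 1/6 = $2,489. Book value $400.

$7,467; $4,978; $2,489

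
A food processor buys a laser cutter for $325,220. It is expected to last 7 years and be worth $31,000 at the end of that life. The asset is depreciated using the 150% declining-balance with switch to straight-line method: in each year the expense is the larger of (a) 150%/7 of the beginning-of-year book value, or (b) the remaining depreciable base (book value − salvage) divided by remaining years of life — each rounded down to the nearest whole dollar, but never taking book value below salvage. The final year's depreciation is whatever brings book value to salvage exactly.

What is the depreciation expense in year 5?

$30,982

Depreciable base = $325,220 − $31,000 = $294,220.
Year 1: DB = ⌊$325,220 × 150%/7⌋ = $69,690; SL = ⌊$294,220/7⌋ = $42,031 → take DB $69,690. Book value $255,530.
Year 2: DB = ⌊$255,530 × 150%/7⌋ = $54,756; SL = ⌊$224,530/6⌋ = $37,421 → take DB $54,756. Book value $200,774.
Year 3: DB = ⌊$200,774 × 150%/7⌋ = $43,023; SL = ⌊$169,774/5⌋ = $33,954 → take DB $43,023. Book value $157,751.
Year 4: DB = ⌊$157,751 × 150%/7⌋ = $33,803; SL = ⌊$126,751/4⌋ = $31,687 → take DB $33,803. Book value $123,948.
Year 5: DB = ⌊$123,948 × 150%/7⌋ = $26,560; SL = ⌊$92,948/3⌋ = $30,982 → take SL $30,982. Book value $92,966.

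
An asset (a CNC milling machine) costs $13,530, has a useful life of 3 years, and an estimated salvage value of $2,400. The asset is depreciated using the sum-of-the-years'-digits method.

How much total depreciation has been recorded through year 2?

$9,275

Depreciable base = $13,530 − $2,400 = $11,130.
Sum of the years' digits = 3+2+1 = 6.
Year 1: $11,130 × 3/6 = $5,565. Book value $7,965.
Year 2: $11,130 × 2/6 = $3,710. Book value $4,255.
Accumulated through year 2 = $13,530 − $4,255 = $9,275.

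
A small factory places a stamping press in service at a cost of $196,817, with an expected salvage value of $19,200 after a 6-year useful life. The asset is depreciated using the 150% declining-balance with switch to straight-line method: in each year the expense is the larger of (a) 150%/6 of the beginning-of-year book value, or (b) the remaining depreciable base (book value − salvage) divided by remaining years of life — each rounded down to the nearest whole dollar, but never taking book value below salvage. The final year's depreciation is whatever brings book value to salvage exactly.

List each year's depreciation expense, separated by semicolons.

Depreciable base = $196,817 − $19,200 = $177,617.
Year 1: DB = ⌊$196,817 × 150%/6⌋ = $49,204; SL = ⌊$177,617/6⌋ = $29,602 → take DB $49,204. Book value $147,613.
Year 2: DB = ⌊$147,613 × 150%/6⌋ = $36,903; SL = ⌊$128,413/5⌋ = $25,682 → take DB $36,903. Book value $110,710.
Year 3: DB = ⌊$110,710 × 150%/6⌋ = $27,677; SL = ⌊$91,510/4⌋ = $22,877 → take DB $27,677. Book value $83,033.
Year 4: DB = ⌊$83,033 × 150%/6⌋ = $20,758; SL = ⌊$63,833/3⌋ = $21,277 → take SL $21,277. Book value $61,756.
Year 5: DB = ⌊$61,756 × 150%/6⌋ = $15,439; SL = ⌊$42,556/2⌋ = $21,278 → take SL $21,278. Book value $40,478.
Year 6 (final): $40,478 − $19,200 = $21,278. Book value $19,200.

$49,204; $36,903; $27,677; $21,277; $21,278; $21,278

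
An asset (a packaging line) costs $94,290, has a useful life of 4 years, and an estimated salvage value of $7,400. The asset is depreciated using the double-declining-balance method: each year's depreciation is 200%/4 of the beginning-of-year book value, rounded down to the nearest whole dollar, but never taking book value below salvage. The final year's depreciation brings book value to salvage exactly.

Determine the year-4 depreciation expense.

$4,387

Depreciable base = $94,290 − $7,400 = $86,890.
Year 1: ⌊$94,290 × 200%/4⌋ = $47,145. Book value $47,145.
Year 2: ⌊$47,145 × 200%/4⌋ = $23,572. Book value $23,573.
Year 3: ⌊$23,573 × 200%/4⌋ = $11,786. Book value $11,787.
Year 4 (final): $11,787 − $7,400 = $4,387. Book value $7,400.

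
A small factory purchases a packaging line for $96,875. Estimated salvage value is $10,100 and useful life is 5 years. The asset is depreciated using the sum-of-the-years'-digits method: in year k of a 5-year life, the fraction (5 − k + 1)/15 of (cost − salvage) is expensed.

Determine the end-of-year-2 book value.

Depreciable base = $96,875 − $10,100 = $86,775.
Sum of the years' digits = 5+4+3+2+1 = 15.
Year 1: $86,775 × 5/15 = $28,925. Book value $67,950.
Year 2: $86,775 × 4/15 = $23,140. Book value $44,810.

$44,810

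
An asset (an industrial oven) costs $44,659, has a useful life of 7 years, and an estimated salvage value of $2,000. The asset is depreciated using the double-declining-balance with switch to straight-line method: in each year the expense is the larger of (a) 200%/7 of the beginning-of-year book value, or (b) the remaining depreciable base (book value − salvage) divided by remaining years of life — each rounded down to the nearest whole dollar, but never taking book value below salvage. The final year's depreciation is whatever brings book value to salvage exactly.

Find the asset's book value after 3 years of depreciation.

$16,276

Depreciable base = $44,659 − $2,000 = $42,659.
Year 1: DB = ⌊$44,659 × 200%/7⌋ = $12,759; SL = ⌊$42,659/7⌋ = $6,094 → take DB $12,759. Book value $31,900.
Year 2: DB = ⌊$31,900 × 200%/7⌋ = $9,114; SL = ⌊$29,900/6⌋ = $4,983 → take DB $9,114. Book value $22,786.
Year 3: DB = ⌊$22,786 × 200%/7⌋ = $6,510; SL = ⌊$20,786/5⌋ = $4,157 → take DB $6,510. Book value $16,276.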